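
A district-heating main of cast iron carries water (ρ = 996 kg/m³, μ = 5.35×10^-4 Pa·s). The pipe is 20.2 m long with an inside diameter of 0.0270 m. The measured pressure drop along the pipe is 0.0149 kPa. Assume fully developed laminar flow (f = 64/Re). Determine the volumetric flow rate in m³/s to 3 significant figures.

Q ≈ 1.80×10^-5 m³/s

For laminar flow, f = 64/Re with Re = ρVD/μ, so Darcy-Weisbach reduces to ΔP = 32μLV/D². Solving for V: V = ΔP·D²/(32μL) = 14.9·(0.027)²/(32·0.000535·20.2) = 0.03141 m/s.
Check: Re = ρVD/μ = 996·0.03141·0.027/0.000535 = 1579 < 2300, so the laminar assumption holds.
Q = V·A = 0.03141·(π/4·0.027²) = 1.798e-05 m³/s = 1.80×10^-5 m³/s.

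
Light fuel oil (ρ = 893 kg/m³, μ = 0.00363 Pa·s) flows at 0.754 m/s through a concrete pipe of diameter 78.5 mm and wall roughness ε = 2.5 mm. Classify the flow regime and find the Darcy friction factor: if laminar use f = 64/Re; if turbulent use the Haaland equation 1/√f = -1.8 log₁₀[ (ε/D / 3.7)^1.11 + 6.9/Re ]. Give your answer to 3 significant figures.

Re = ρVD/μ = 893·0.754·0.0785/0.00363 = 1.456e+04.
Re > 4000 → turbulent. ε/D = 0.0025/0.0785 = 0.0318; Haaland: 1/√f = -1.8 log₁₀[0.0051 + 0.000474] = 4.057, so f = 0.06077.

f ≈ 0.0608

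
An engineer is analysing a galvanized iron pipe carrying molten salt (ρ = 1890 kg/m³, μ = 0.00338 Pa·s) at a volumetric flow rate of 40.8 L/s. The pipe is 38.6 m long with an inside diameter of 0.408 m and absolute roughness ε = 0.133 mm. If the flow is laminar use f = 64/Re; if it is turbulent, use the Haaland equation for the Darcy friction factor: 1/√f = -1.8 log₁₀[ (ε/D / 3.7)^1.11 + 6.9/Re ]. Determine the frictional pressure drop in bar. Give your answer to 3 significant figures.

ΔP ≈ 0.00177 bar

Q = 40.8 L/s = 40.8/1000 = 0.0408 m³/s.
Cross-sectional area A = πD²/4 = π(0.408)²/4 = 0.1307 m²; mean velocity V = Q/A = 0.0408/0.1307 = 0.3121 m/s.
Reynolds number Re = ρVD/μ = 1890 · 0.3121 · 0.408 / 0.00338 = 7.12e+04.
Re > 4000 → turbulent. Relative roughness ε/D = 0.000133/0.408 = 0.000326. Haaland: 1/√f = -1.8 log₁₀[(0.000326/3.7)^1.11 + 6.9/7.12e+04] = -1.8 log₁₀[3.15e-05 + 9.69e-05] = 7.004, so f = 0.02038.
Darcy-Weisbach: ΔP = f(L/D)(ρV²/2) = 0.02038·(38.6/0.408)·(1890·0.3121²/2) = 0.02038·94.61·92.03 = 177.5 Pa.
ΔP = 177.5 Pa = 0.00177 bar.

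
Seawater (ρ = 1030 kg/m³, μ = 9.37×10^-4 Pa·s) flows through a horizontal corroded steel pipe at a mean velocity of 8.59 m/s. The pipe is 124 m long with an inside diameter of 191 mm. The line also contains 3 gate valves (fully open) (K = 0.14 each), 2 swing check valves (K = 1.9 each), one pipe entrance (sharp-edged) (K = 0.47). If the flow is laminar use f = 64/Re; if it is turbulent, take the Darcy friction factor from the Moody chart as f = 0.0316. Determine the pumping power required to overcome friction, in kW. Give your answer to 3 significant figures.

P ≈ 236 kW

Reynolds number Re = ρVD/μ = 1030 · 8.59 · 0.191 / 0.000937 = 1.804e+06.
Re > 4000 → turbulent; use the Moody-chart value f = 0.0316.
Total minor-loss coefficient ΣK = 3·0.14 + 2·1.9 + 1·0.47 = 4.69.
ΔP = [f·L/D + ΣK]·(ρV²/2) = [0.0316·124/0.191 + 4.69]·(1030·8.59²/2) = [20.52 + 4.69]·3.8e+04 = 9.578e+05 Pa.
Q = V·A = 8.59·0.02865 = 0.2461 m³/s.
Pumping power P = QΔP = 0.2461·9.578e+05 = 235700 W = 236 kW.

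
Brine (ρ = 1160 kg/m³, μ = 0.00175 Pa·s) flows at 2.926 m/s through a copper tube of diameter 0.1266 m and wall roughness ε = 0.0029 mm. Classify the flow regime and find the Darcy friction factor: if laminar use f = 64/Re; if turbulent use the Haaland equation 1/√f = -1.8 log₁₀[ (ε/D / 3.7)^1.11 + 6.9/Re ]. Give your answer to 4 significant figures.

Re = ρVD/μ = 1160·2.926·0.1266/0.00175 = 2.455e+05.
Re > 4000 → turbulent. ε/D = 2.9e-06/0.1266 = 2.29e-05; Haaland: 1/√f = -1.8 log₁₀[1.66e-06 + 2.81e-05] = 8.148, so f = 0.01506.

f ≈ 0.01506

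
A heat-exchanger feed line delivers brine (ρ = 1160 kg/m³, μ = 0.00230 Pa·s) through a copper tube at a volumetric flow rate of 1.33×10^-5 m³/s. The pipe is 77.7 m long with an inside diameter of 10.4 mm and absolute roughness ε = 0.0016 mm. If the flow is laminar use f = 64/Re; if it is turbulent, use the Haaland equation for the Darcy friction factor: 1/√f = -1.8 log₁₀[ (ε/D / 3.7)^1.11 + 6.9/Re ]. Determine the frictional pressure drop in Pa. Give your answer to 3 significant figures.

ΔP ≈ 8280 Pa

Cross-sectional area A = πD²/4 = π(0.0104)²/4 = 8.495e-05 m²; mean velocity V = Q/A = 1.33e-05/8.495e-05 = 0.1566 m/s.
Reynolds number Re = ρVD/μ = 1160 · 0.1566 · 0.0104 / 0.0023 = 821.2.
Re < 2300 → laminar flow, so f = 64/Re = 64/821.2 = 0.07793 (the turbulent correlation is not needed).
Darcy-Weisbach: ΔP = f(L/D)(ρV²/2) = 0.07793·(77.7/0.0104)·(1160·0.1566²/2) = 0.07793·7471·14.22 = 8278 Pa.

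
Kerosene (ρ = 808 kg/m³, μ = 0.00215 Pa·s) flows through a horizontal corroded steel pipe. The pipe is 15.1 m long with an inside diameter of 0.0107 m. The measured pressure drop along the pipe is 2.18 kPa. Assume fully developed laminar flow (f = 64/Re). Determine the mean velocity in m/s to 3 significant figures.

V ≈ 0.240 m/s

For laminar flow, f = 64/Re with Re = ρVD/μ, so Darcy-Weisbach reduces to ΔP = 32μLV/D². Solving for V: V = ΔP·D²/(32μL) = 2180·(0.0107)²/(32·0.00215·15.1) = 0.2402 m/s.
Check: Re = ρVD/μ = 808·0.2402·0.0107/0.00215 = 966.1 < 2300, so the laminar assumption holds.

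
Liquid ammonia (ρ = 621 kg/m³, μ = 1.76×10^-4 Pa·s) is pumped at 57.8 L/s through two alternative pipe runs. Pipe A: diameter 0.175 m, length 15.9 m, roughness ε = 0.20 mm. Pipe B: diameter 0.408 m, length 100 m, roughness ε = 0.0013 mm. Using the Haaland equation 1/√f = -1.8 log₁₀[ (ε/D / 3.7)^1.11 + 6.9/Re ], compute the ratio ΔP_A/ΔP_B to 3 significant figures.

Pipe A: V = Q/A = 0.0578/0.02405 = 2.403 m/s; Re = 1.484e+06; ε/D = 0.00114; Haaland → f = 0.02049; ΔP_A = f(L/D)(ρV²/2) = 3339 Pa.
Pipe B: V = Q/A = 0.0578/0.1307 = 0.4421 m/s; Re = 6.364e+05; ε/D = 3.19e-06; Haaland → f = 0.01256; ΔP_B = f(L/D)(ρV²/2) = 186.8 Pa.
ΔP_A/ΔP_B = 3339/186.8 = 17.9.

ΔP_A/ΔP_B ≈ 17.9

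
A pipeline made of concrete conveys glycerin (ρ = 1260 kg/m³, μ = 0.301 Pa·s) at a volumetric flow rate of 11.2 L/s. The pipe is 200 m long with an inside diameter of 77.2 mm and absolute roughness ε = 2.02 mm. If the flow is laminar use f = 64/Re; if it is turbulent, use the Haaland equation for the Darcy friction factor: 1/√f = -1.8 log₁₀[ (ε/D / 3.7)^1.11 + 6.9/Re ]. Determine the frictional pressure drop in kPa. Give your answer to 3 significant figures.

ΔP ≈ 773 kPa

Q = 11.2 L/s = 11.2/1000 = 0.0112 m³/s.
Cross-sectional area A = πD²/4 = π(0.0772)²/4 = 0.004681 m²; mean velocity V = Q/A = 0.0112/0.004681 = 2.393 m/s.
Reynolds number Re = ρVD/μ = 1260 · 2.393 · 0.0772 / 0.301 = 773.2.
Re < 2300 → laminar flow, so f = 64/Re = 64/773.2 = 0.08277 (the turbulent correlation is not needed).
Darcy-Weisbach: ΔP = f(L/D)(ρV²/2) = 0.08277·(200/0.0772)·(1260·2.393²/2) = 0.08277·2591·3607 = 7.734e+05 Pa.
ΔP = 7.734e+05 Pa = 773 kPa.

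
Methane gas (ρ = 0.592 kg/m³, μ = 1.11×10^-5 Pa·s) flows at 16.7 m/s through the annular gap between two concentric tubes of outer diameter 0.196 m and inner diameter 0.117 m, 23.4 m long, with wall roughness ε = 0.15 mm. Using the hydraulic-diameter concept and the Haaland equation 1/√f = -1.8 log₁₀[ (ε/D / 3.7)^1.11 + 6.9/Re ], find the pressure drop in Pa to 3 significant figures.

ΔP ≈ 618 Pa

Hydraulic diameter D_h = 4A/P = D_o - D_i = 0.196 - 0.117 = 0.079 m.
Re = ρVD_h/μ = 0.592·16.7·0.079/1.11e-05 = 7.036e+04.
ε/D_h = 0.00015/0.079 = 0.0019; Haaland gives 1/√f = -1.8 log₁₀[0.000223+9.81e-05] = 6.288, so f = 0.02529.
ΔP = f(L/D_h)(ρV²/2) = 0.02529·23.4/0.079·82.55 = 618.4 Pa.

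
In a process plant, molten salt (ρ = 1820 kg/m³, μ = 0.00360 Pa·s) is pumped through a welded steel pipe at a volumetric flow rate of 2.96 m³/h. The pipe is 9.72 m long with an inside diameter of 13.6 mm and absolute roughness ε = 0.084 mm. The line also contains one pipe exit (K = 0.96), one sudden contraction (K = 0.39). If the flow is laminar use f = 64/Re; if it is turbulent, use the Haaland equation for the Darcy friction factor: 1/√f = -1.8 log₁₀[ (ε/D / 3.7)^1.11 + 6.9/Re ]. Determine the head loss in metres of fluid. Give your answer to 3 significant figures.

h_f ≈ 42.3 m

Q = 2.96 m³/h = 2.96/3600 = 0.0008222 m³/s.
Cross-sectional area A = πD²/4 = π(0.0136)²/4 = 0.0001453 m²; mean velocity V = Q/A = 0.0008222/0.0001453 = 5.66 m/s.
Reynolds number Re = ρVD/μ = 1820 · 5.66 · 0.0136 / 0.0036 = 3.892e+04.
Re > 4000 → turbulent. Relative roughness ε/D = 8.4e-05/0.0136 = 0.00618. Haaland: 1/√f = -1.8 log₁₀[(0.00618/3.7)^1.11 + 6.9/3.892e+04] = -1.8 log₁₀[0.000826 + 0.000177] = 5.397, so f = 0.03433.
Total minor-loss coefficient ΣK = 1·0.96 + 1·0.39 = 1.35.
ΔP = [f·L/D + ΣK]·(ρV²/2) = [0.03433·9.72/0.0136 + 1.35]·(1820·5.66²/2) = [24.53 + 1.35]·2.915e+04 = 7.546e+05 Pa.
Head loss h_f = ΔP/(ρg) = 7.546e+05/(1820·9.81) = 42.3 m.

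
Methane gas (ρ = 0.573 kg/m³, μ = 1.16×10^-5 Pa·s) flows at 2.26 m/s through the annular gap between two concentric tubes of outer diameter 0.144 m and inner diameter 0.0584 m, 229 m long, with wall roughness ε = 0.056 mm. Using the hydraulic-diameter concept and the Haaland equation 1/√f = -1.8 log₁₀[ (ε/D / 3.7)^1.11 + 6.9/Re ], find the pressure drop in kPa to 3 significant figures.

ΔP ≈ 0.126 kPa

Hydraulic diameter D_h = 4A/P = D_o - D_i = 0.144 - 0.0584 = 0.0856 m.
Re = ρVD_h/μ = 0.573·2.26·0.0856/1.16e-05 = 9556.
ε/D_h = 5.6e-05/0.0856 = 0.000654; Haaland gives 1/√f = -1.8 log₁₀[6.84e-05+0.000722] = 5.584, so f = 0.03207.
ΔP = f(L/D_h)(ρV²/2) = 0.03207·229/0.0856·1.463 = 125.6 Pa.
ΔP = 0.126 kPa.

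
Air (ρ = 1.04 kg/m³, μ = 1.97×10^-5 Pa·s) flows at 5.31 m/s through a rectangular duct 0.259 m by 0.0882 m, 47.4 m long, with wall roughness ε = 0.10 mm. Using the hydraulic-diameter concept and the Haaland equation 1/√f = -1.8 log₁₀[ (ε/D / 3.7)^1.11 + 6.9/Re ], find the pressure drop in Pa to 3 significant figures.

Hydraulic diameter D_h = 4A/P = 4·(0.259·0.0882)/(2·(0.259+0.0882)) = 0.09138/0.6944 = 0.1316 m.
Re = ρVD_h/μ = 1.04·5.31·0.1316/1.97e-05 = 3.689e+04.
ε/D_h = 0.0001/0.1316 = 0.00076; Haaland gives 1/√f = -1.8 log₁₀[8.07e-05+0.000187] = 6.43, so f = 0.02419.
ΔP = f(L/D_h)(ρV²/2) = 0.02419·47.4/0.1316·14.66 = 127.7 Pa.

ΔP ≈ 128 Pa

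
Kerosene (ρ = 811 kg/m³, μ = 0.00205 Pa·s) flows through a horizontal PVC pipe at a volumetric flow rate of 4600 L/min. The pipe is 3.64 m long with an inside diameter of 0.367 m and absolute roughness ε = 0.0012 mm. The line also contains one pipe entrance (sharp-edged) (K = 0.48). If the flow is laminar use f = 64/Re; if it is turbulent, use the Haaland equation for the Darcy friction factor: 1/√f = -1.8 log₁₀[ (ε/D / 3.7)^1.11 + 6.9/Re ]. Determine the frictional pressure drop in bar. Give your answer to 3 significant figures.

Q = 4600 L/min = 4600/60000 = 0.07667 m³/s.
Cross-sectional area A = πD²/4 = π(0.367)²/4 = 0.1058 m²; mean velocity V = Q/A = 0.07667/0.1058 = 0.7247 m/s.
Reynolds number Re = ρVD/μ = 811 · 0.7247 · 0.367 / 0.00205 = 1.052e+05.
Re > 4000 → turbulent. Relative roughness ε/D = 1.2e-06/0.367 = 3.27e-06. Haaland: 1/√f = -1.8 log₁₀[(3.27e-06/3.7)^1.11 + 6.9/1.052e+05] = -1.8 log₁₀[1.91e-07 + 6.56e-05] = 7.528, so f = 0.01765.
Total minor-loss coefficient ΣK = 1·0.48 = 0.48.
ΔP = [f·L/D + ΣK]·(ρV²/2) = [0.01765·3.64/0.367 + 0.48]·(811·0.7247²/2) = [0.175 + 0.48]·213 = 139.5 Pa.
ΔP = 139.5 Pa = 0.00140 bar.

ΔP ≈ 0.00140 bar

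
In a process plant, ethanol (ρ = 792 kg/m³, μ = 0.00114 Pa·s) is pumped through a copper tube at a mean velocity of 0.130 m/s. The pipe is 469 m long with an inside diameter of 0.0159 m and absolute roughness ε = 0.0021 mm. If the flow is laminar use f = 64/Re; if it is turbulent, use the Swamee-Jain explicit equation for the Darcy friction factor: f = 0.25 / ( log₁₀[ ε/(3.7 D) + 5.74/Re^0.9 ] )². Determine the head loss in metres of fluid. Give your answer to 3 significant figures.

Reynolds number Re = ρVD/μ = 792 · 0.13 · 0.0159 / 0.00114 = 1436.
Re < 2300 → laminar flow, so f = 64/Re = 64/1436 = 0.04457 (the turbulent correlation is not needed).
Darcy-Weisbach: ΔP = f(L/D)(ρV²/2) = 0.04457·(469/0.0159)·(792·0.13²/2) = 0.04457·2.95e+04·6.692 = 8798 Pa.
Head loss h_f = ΔP/(ρg) = 8798/(792·9.81) = 1.13 m.

h_f ≈ 1.13 m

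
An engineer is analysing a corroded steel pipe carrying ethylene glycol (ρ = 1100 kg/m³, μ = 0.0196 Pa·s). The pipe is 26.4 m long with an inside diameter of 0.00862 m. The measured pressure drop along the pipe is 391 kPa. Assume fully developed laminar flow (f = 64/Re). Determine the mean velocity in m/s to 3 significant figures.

For laminar flow, f = 64/Re with Re = ρVD/μ, so Darcy-Weisbach reduces to ΔP = 32μLV/D². Solving for V: V = ΔP·D²/(32μL) = 3.91e+05·(0.00862)²/(32·0.0196·26.4) = 1.755 m/s.
Check: Re = ρVD/μ = 1100·1.755·0.00862/0.0196 = 848.8 < 2300, so the laminar assumption holds.

V ≈ 1.75 m/s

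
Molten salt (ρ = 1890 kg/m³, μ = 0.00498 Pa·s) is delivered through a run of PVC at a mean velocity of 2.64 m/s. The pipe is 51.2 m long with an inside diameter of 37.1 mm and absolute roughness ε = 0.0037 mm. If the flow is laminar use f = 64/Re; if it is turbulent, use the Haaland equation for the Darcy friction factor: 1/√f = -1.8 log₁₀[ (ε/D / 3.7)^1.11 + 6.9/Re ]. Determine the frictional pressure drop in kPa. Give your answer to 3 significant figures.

Reynolds number Re = ρVD/μ = 1890 · 2.64 · 0.0371 / 0.00498 = 3.717e+04.
Re > 4000 → turbulent. Relative roughness ε/D = 3.7e-06/0.0371 = 9.97e-05. Haaland: 1/√f = -1.8 log₁₀[(9.97e-05/3.7)^1.11 + 6.9/3.717e+04] = -1.8 log₁₀[8.47e-06 + 0.000186] = 6.682, so f = 0.0224.
Darcy-Weisbach: ΔP = f(L/D)(ρV²/2) = 0.0224·(51.2/0.0371)·(1890·2.64²/2) = 0.0224·1380·6586 = 2.036e+05 Pa.
ΔP = 2.036e+05 Pa = 204 kPa.

ΔP ≈ 204 kPa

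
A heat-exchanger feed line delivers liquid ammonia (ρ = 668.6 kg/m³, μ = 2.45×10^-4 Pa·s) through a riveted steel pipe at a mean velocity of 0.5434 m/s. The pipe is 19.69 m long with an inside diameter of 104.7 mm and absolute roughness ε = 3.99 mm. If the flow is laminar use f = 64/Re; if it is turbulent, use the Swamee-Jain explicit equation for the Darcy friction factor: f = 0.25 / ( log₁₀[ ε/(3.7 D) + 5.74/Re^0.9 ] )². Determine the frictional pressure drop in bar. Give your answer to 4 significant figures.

ΔP ≈ 0.01181 bar

Reynolds number Re = ρVD/μ = 668.6 · 0.5434 · 0.1047 / 0.000245 = 1.553e+05.
Re > 4000 → turbulent. Relative roughness ε/D = 0.00399/0.1047 = 0.0381. Swamee-Jain: f = 0.25/(log₁₀[0.0381/3.7 + 5.74/1.553e+05^0.9])² = 0.25/(log₁₀[0.0103 + 0.000122])² = 0.25/(-1.982)² = 0.06364.
Darcy-Weisbach: ΔP = f(L/D)(ρV²/2) = 0.06364·(19.69/0.1047)·(668.6·0.5434²/2) = 0.06364·188.1·98.71 = 1181 Pa.
ΔP = 1181 Pa = 0.01181 bar.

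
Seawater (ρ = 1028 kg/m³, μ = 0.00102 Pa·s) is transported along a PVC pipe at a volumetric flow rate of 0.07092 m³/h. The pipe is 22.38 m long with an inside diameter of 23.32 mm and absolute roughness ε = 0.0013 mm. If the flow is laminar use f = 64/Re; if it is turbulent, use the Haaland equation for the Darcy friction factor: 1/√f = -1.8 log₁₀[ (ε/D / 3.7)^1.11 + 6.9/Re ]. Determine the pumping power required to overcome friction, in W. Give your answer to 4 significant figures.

P ≈ 0.001221 W

Q = 0.07092 m³/h = 0.07092/3600 = 1.97e-05 m³/s.
Cross-sectional area A = πD²/4 = π(0.02332)²/4 = 0.0004271 m²; mean velocity V = Q/A = 1.97e-05/0.0004271 = 0.04612 m/s.
Reynolds number Re = ρVD/μ = 1028 · 0.04612 · 0.02332 / 0.00102 = 1084.
Re < 2300 → laminar flow, so f = 64/Re = 64/1084 = 0.05904 (the turbulent correlation is not needed).
Darcy-Weisbach: ΔP = f(L/D)(ρV²/2) = 0.05904·(22.38/0.02332)·(1028·0.04612²/2) = 0.05904·959.7·1.093 = 61.95 Pa.
Pumping power P = QΔP = 1.97e-05·61.95 = 0.0012205 W = 0.001221 W.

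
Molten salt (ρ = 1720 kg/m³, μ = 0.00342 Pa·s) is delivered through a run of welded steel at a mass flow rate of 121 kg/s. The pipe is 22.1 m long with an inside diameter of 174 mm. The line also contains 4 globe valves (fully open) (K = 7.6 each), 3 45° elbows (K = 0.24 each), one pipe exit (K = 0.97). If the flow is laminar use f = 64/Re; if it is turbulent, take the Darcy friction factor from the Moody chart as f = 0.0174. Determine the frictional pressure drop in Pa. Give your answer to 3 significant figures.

A = πD²/4 = π(0.174)²/4 = 0.02378 m²; mean velocity V = ṁ/(ρA) = 121/(1720 · 0.02378) = 2.958 m/s.
Reynolds number Re = ρVD/μ = 1720 · 2.958 · 0.174 / 0.00342 = 2.589e+05.
Re > 4000 → turbulent; use the Moody-chart value f = 0.0174.
Total minor-loss coefficient ΣK = 4·7.6 + 3·0.24 + 1·0.97 = 32.1.
ΔP = [f·L/D + ΣK]·(ρV²/2) = [0.0174·22.1/0.174 + 32.1]·(1720·2.958²/2) = [2.21 + 32.1]·7527 = 2.582e+05 Pa.

ΔP ≈ 258000 Pa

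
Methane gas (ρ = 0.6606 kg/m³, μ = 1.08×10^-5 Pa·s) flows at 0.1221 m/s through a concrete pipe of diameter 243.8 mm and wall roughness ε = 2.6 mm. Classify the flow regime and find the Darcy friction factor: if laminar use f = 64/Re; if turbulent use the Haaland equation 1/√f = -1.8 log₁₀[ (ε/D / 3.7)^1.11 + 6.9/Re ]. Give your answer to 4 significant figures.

f ≈ 0.03515

Re = ρVD/μ = 0.6606·0.1221·0.2438/1.08e-05 = 1821.
Re < 2300 → laminar, so f = 64/Re = 0.03515 (roughness is irrelevant in laminar flow).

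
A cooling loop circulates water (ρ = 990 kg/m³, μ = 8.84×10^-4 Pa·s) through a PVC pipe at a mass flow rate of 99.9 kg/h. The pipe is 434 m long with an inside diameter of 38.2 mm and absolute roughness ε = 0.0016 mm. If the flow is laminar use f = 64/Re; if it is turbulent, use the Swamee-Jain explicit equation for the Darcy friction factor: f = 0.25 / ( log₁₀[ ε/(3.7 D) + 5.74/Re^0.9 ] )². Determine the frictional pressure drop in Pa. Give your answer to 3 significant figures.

ΔP ≈ 206 Pa

ṁ = 99.9 kg/h = 99.9/3600 = 0.02775 kg/s.
A = πD²/4 = π(0.0382)²/4 = 0.001146 m²; mean velocity V = ṁ/(ρA) = 0.02775/(990 · 0.001146) = 0.02446 m/s.
Reynolds number Re = ρVD/μ = 990 · 0.02446 · 0.0382 / 0.000884 = 1046.
Re < 2300 → laminar flow, so f = 64/Re = 64/1046 = 0.06117 (the turbulent correlation is not needed).
Darcy-Weisbach: ΔP = f(L/D)(ρV²/2) = 0.06117·(434/0.0382)·(990·0.02446²/2) = 0.06117·1.136e+04·0.2961 = 205.8 Pa.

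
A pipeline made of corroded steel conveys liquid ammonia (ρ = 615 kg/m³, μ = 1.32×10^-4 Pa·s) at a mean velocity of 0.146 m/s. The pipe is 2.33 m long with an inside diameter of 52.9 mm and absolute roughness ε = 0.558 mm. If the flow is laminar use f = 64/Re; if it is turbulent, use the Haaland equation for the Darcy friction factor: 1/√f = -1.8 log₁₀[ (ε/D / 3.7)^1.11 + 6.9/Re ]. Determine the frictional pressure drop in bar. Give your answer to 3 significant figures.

ΔP ≈ 1.16×10^-4 bar

Reynolds number Re = ρVD/μ = 615 · 0.146 · 0.0529 / 0.000132 = 3.598e+04.
Re > 4000 → turbulent. Relative roughness ε/D = 0.000558/0.0529 = 0.0105. Haaland: 1/√f = -1.8 log₁₀[(0.0105/3.7)^1.11 + 6.9/3.598e+04] = -1.8 log₁₀[0.0015 + 0.000192] = 4.991, so f = 0.04015.
Darcy-Weisbach: ΔP = f(L/D)(ρV²/2) = 0.04015·(2.33/0.0529)·(615·0.146²/2) = 0.04015·44.05·6.555 = 11.59 Pa.
ΔP = 11.59 Pa = 1.16×10^-4 bar.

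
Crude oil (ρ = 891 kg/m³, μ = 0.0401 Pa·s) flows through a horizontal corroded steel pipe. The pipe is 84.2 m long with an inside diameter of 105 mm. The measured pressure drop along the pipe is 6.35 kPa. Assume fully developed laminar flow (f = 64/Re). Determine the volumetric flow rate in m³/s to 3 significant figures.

For laminar flow, f = 64/Re with Re = ρVD/μ, so Darcy-Weisbach reduces to ΔP = 32μLV/D². Solving for V: V = ΔP·D²/(32μL) = 6350·(0.105)²/(32·0.0401·84.2) = 0.648 m/s.
Check: Re = ρVD/μ = 891·0.648·0.105/0.0401 = 1512 < 2300, so the laminar assumption holds.
Q = V·A = 0.648·(π/4·0.105²) = 0.005611 m³/s = 0.00561 m³/s.

Q ≈ 0.00561 m³/s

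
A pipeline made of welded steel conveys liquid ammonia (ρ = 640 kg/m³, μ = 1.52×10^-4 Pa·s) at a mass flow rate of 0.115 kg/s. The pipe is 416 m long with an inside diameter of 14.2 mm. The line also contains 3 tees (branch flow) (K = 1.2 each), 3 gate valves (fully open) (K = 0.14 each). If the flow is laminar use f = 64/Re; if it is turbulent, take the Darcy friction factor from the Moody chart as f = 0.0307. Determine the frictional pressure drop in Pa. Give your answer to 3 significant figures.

ΔP ≈ 372000 Pa

A = πD²/4 = π(0.0142)²/4 = 0.0001584 m²; mean velocity V = ṁ/(ρA) = 0.115/(640 · 0.0001584) = 1.135 m/s.
Reynolds number Re = ρVD/μ = 640 · 1.135 · 0.0142 / 0.000152 = 6.784e+04.
Re > 4000 → turbulent; use the Moody-chart value f = 0.0307.
Total minor-loss coefficient ΣK = 3·1.2 + 3·0.14 = 4.02.
ΔP = [f·L/D + ΣK]·(ρV²/2) = [0.0307·416/0.0142 + 4.02]·(640·1.135²/2) = [899.4 + 4.02]·412 = 3.722e+05 Pa.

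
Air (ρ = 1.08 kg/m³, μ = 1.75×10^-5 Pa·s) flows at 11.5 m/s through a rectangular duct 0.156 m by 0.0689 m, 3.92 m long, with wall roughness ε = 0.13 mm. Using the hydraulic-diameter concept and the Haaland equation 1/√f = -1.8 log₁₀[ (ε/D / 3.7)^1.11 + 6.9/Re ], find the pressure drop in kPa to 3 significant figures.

ΔP ≈ 0.0701 kPa

Hydraulic diameter D_h = 4A/P = 4·(0.156·0.0689)/(2·(0.156+0.0689)) = 0.04299/0.4498 = 0.09558 m.
Re = ρVD_h/μ = 1.08·11.5·0.09558/1.75e-05 = 6.784e+04.
ε/D_h = 0.00013/0.09558 = 0.00136; Haaland gives 1/√f = -1.8 log₁₀[0.000154+0.000102] = 6.466, so f = 0.02392.
ΔP = f(L/D_h)(ρV²/2) = 0.02392·3.92/0.09558·71.42 = 70.05 Pa.
ΔP = 0.0701 kPa.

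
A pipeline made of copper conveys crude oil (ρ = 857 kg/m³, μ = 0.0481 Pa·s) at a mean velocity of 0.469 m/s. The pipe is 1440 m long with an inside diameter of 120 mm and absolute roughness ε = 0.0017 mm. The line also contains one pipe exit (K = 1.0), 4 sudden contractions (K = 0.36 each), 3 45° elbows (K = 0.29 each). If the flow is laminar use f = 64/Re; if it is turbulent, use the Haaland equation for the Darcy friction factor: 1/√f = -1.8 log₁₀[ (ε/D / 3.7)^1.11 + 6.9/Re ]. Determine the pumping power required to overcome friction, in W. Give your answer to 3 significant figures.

Reynolds number Re = ρVD/μ = 857 · 0.469 · 0.12 / 0.0481 = 1003.
Re < 2300 → laminar flow, so f = 64/Re = 64/1003 = 0.06382 (the turbulent correlation is not needed).
Total minor-loss coefficient ΣK = 1·1 + 4·0.36 + 3·0.29 = 3.31.
ΔP = [f·L/D + ΣK]·(ρV²/2) = [0.06382·1440/0.12 + 3.31]·(857·0.469²/2) = [765.9 + 3.31]·94.25 = 7.25e+04 Pa.
Q = V·A = 0.469·0.01131 = 0.005304 m³/s.
Pumping power P = QΔP = 0.005304·7.25e+04 = 384.6 W = 385 W.

P ≈ 385 W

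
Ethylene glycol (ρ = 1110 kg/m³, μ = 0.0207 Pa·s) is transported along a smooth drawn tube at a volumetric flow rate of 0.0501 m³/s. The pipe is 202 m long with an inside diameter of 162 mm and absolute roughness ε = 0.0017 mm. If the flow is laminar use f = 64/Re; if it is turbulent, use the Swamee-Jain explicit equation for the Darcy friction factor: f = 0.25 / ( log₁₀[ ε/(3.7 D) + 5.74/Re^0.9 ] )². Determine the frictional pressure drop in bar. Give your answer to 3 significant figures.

Cross-sectional area A = πD²/4 = π(0.162)²/4 = 0.02061 m²; mean velocity V = Q/A = 0.0501/0.02061 = 2.431 m/s.
Reynolds number Re = ρVD/μ = 1110 · 2.431 · 0.162 / 0.0207 = 2.111e+04.
Re > 4000 → turbulent. Relative roughness ε/D = 1.7e-06/0.162 = 1.05e-05. Swamee-Jain: f = 0.25/(log₁₀[1.05e-05/3.7 + 5.74/2.111e+04^0.9])² = 0.25/(log₁₀[2.84e-06 + 0.000736])² = 0.25/(-3.132)² = 0.02549.
Darcy-Weisbach: ΔP = f(L/D)(ρV²/2) = 0.02549·(202/0.162)·(1110·2.431²/2) = 0.02549·1247·3279 = 1.042e+05 Pa.
ΔP = 1.042e+05 Pa = 1.04 bar.

ΔP ≈ 1.04 bar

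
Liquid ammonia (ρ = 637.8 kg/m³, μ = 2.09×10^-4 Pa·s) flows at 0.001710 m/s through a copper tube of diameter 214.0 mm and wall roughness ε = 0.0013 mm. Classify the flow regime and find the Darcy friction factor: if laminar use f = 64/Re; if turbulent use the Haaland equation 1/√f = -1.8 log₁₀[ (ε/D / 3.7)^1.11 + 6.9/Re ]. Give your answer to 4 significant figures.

Re = ρVD/μ = 637.8·0.00171·0.214/0.000209 = 1117.
Re < 2300 → laminar, so f = 64/Re = 0.05731 (roughness is irrelevant in laminar flow).

f ≈ 0.05731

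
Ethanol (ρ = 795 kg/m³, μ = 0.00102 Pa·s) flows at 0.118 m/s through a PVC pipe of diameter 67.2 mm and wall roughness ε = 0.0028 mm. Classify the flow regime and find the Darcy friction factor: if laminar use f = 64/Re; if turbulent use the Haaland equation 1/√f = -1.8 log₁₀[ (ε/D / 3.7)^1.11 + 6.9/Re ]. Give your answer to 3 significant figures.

f ≈ 0.0354

Re = ρVD/μ = 795·0.118·0.0672/0.00102 = 6180.
Re > 4000 → turbulent. ε/D = 2.8e-06/0.0672 = 4.17e-05; Haaland: 1/√f = -1.8 log₁₀[3.22e-06 + 0.00112] = 5.312, so f = 0.03544.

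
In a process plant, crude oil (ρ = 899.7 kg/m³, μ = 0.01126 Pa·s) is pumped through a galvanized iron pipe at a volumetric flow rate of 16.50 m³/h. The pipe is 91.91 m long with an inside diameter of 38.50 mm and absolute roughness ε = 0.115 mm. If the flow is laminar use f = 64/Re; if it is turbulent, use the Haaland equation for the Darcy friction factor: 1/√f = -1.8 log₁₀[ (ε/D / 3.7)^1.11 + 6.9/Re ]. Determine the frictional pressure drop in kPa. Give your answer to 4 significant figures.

Q = 16.50 m³/h = 16.50/3600 = 0.004583 m³/s.
Cross-sectional area A = πD²/4 = π(0.0385)²/4 = 0.001164 m²; mean velocity V = Q/A = 0.004583/0.001164 = 3.937 m/s.
Reynolds number Re = ρVD/μ = 899.7 · 3.937 · 0.0385 / 0.0113 = 1.211e+04.
Re > 4000 → turbulent. Relative roughness ε/D = 0.000115/0.0385 = 0.00299. Haaland: 1/√f = -1.8 log₁₀[(0.00299/3.7)^1.11 + 6.9/1.211e+04] = -1.8 log₁₀[0.000369 + 0.00057] = 5.45, so f = 0.03367.
Darcy-Weisbach: ΔP = f(L/D)(ρV²/2) = 0.03367·(91.91/0.0385)·(899.7·3.937²/2) = 0.03367·2387·6973 = 5.605e+05 Pa.
ΔP = 5.605e+05 Pa = 560.5 kPa.

ΔP ≈ 560.5 kPa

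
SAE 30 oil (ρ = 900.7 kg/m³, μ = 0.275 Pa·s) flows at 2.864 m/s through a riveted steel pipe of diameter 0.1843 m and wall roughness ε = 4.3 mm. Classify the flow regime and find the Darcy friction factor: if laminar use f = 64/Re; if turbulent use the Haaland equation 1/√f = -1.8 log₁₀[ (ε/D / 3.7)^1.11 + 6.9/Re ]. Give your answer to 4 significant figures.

Re = ρVD/μ = 900.7·2.864·0.1843/0.275 = 1729.
Re < 2300 → laminar, so f = 64/Re = 0.03702 (roughness is irrelevant in laminar flow).

f ≈ 0.03702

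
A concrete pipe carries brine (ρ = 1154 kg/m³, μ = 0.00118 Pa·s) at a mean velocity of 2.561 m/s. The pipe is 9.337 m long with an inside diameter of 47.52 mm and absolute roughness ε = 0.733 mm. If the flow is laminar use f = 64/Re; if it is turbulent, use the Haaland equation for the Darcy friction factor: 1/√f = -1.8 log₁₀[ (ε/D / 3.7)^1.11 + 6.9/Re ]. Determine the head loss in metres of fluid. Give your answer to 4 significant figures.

h_f ≈ 2.929 m

Reynolds number Re = ρVD/μ = 1154 · 2.561 · 0.04752 / 0.00118 = 1.19e+05.
Re > 4000 → turbulent. Relative roughness ε/D = 0.000733/0.04752 = 0.0154. Haaland: 1/√f = -1.8 log₁₀[(0.0154/3.7)^1.11 + 6.9/1.19e+05] = -1.8 log₁₀[0.00228 + 5.8e-05] = 4.736, so f = 0.04459.
Darcy-Weisbach: ΔP = f(L/D)(ρV²/2) = 0.04459·(9.337/0.04752)·(1154·2.561²/2) = 0.04459·196.5·3784 = 3.316e+04 Pa.
Head loss h_f = ΔP/(ρg) = 3.316e+04/(1154·9.81) = 2.929 m.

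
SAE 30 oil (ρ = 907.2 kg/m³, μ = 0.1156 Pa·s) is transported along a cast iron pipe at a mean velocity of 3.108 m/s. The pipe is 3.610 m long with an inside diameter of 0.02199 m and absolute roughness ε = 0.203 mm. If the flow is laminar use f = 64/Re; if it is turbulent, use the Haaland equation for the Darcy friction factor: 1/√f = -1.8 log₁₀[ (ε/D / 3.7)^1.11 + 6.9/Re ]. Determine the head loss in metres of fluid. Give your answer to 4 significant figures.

Reynolds number Re = ρVD/μ = 907.2 · 3.108 · 0.02199 / 0.116 = 536.4.
Re < 2300 → laminar flow, so f = 64/Re = 64/536.4 = 0.1193 (the turbulent correlation is not needed).
Darcy-Weisbach: ΔP = f(L/D)(ρV²/2) = 0.1193·(3.61/0.02199)·(907.2·3.108²/2) = 0.1193·164.2·4382 = 8.583e+04 Pa.
Head loss h_f = ΔP/(ρg) = 8.583e+04/(907.2·9.81) = 9.644 m.

h_f ≈ 9.644 m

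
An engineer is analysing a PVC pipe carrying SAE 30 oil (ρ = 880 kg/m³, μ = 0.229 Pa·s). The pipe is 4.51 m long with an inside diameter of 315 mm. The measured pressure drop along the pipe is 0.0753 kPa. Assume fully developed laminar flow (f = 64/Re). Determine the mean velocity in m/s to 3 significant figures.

V ≈ 0.226 m/s

For laminar flow, f = 64/Re with Re = ρVD/μ, so Darcy-Weisbach reduces to ΔP = 32μLV/D². Solving for V: V = ΔP·D²/(32μL) = 75.3·(0.315)²/(32·0.229·4.51) = 0.2261 m/s.
Check: Re = ρVD/μ = 880·0.2261·0.315/0.229 = 273.7 < 2300, so the laminar assumption holds.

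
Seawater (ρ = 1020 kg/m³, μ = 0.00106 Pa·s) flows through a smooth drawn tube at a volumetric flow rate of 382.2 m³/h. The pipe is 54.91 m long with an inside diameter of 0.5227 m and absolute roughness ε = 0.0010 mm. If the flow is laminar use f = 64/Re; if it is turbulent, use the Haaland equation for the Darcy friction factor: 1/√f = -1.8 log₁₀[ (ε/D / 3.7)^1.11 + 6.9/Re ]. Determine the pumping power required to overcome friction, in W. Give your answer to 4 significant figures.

Q = 382.2 m³/h = 382.2/3600 = 0.1062 m³/s.
Cross-sectional area A = πD²/4 = π(0.5227)²/4 = 0.2146 m²; mean velocity V = Q/A = 0.1062/0.2146 = 0.4948 m/s.
Reynolds number Re = ρVD/μ = 1020 · 0.4948 · 0.5227 / 0.00106 = 2.489e+05.
Re > 4000 → turbulent. Relative roughness ε/D = 1e-06/0.5227 = 1.91e-06. Haaland: 1/√f = -1.8 log₁₀[(1.91e-06/3.7)^1.11 + 6.9/2.489e+05] = -1.8 log₁₀[1.05e-07 + 2.77e-05] = 8.2, so f = 0.01487.
Darcy-Weisbach: ΔP = f(L/D)(ρV²/2) = 0.01487·(54.91/0.5227)·(1020·0.4948²/2) = 0.01487·105.1·124.8 = 195.1 Pa.
Pumping power P = QΔP = 0.1062·195.1 = 20.708 W = 20.71 W.

P ≈ 20.71 W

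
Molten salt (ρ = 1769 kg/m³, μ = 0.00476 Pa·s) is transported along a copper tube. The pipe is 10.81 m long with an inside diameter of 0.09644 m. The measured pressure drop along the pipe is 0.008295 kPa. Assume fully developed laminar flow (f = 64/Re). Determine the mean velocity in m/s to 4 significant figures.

V ≈ 0.04685 m/s

For laminar flow, f = 64/Re with Re = ρVD/μ, so Darcy-Weisbach reduces to ΔP = 32μLV/D². Solving for V: V = ΔP·D²/(32μL) = 8.295·(0.09644)²/(32·0.00476·10.81) = 0.04685 m/s.
Check: Re = ρVD/μ = 1769·0.04685·0.09644/0.00476 = 1679 < 2300, so the laminar assumption holds.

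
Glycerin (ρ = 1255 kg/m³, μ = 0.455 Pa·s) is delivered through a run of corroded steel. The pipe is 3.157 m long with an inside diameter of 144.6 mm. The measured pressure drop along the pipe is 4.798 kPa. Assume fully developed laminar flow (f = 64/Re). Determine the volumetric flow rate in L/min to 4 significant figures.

Q ≈ 2150 L/min

For laminar flow, f = 64/Re with Re = ρVD/μ, so Darcy-Weisbach reduces to ΔP = 32μLV/D². Solving for V: V = ΔP·D²/(32μL) = 4798·(0.1446)²/(32·0.455·3.157) = 2.183 m/s.
Check: Re = ρVD/μ = 1255·2.183·0.1446/0.455 = 870.5 < 2300, so the laminar assumption holds.
Q = V·A = 2.183·(π/4·0.1446²) = 0.03584 m³/s = 2150 L/min.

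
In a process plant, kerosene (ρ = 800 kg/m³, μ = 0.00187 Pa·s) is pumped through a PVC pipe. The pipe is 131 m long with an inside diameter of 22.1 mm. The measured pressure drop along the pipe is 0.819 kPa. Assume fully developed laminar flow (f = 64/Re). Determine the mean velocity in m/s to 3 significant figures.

For laminar flow, f = 64/Re with Re = ρVD/μ, so Darcy-Weisbach reduces to ΔP = 32μLV/D². Solving for V: V = ΔP·D²/(32μL) = 819·(0.0221)²/(32·0.00187·131) = 0.05103 m/s.
Check: Re = ρVD/μ = 800·0.05103·0.0221/0.00187 = 482.4 < 2300, so the laminar assumption holds.

V ≈ 0.0510 m/s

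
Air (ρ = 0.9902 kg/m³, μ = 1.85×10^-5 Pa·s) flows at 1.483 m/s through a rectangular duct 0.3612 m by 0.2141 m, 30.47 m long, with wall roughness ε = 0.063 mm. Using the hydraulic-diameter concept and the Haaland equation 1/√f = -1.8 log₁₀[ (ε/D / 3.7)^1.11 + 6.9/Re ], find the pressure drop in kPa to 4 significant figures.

Hydraulic diameter D_h = 4A/P = 4·(0.3612·0.2141)/(2·(0.3612+0.2141)) = 0.3093/1.151 = 0.2688 m.
Re = ρVD_h/μ = 0.9902·1.483·0.2688/1.85e-05 = 2.134e+04.
ε/D_h = 6.3e-05/0.2688 = 0.000234; Haaland gives 1/√f = -1.8 log₁₀[2.19e-05+0.000323] = 6.231, so f = 0.02575.
ΔP = f(L/D_h)(ρV²/2) = 0.02575·30.47/0.2688·1.089 = 3.178 Pa.
ΔP = 0.003178 kPa.

ΔP ≈ 0.003178 kPa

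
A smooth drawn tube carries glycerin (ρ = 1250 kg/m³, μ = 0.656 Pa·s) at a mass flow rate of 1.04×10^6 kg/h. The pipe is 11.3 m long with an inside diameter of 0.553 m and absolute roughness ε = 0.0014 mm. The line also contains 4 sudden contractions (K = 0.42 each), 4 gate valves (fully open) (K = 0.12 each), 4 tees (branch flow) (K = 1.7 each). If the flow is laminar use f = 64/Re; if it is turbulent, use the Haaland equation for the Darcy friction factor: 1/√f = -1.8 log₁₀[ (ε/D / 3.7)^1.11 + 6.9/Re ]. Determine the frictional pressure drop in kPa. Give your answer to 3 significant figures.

ΔP ≈ 5.93 kPa

ṁ = 1.04×10^6 kg/h = 1.04×10^6/3600 = 288.9 kg/s.
A = πD²/4 = π(0.553)²/4 = 0.2402 m²; mean velocity V = ṁ/(ρA) = 288.9/(1250 · 0.2402) = 0.9622 m/s.
Reynolds number Re = ρVD/μ = 1250 · 0.9622 · 0.553 / 0.656 = 1014.
Re < 2300 → laminar flow, so f = 64/Re = 64/1014 = 0.06312 (the turbulent correlation is not needed).
Total minor-loss coefficient ΣK = 4·0.42 + 4·0.12 + 4·1.7 = 8.96.
ΔP = [f·L/D + ΣK]·(ρV²/2) = [0.06312·11.3/0.553 + 8.96]·(1250·0.9622²/2) = [1.29 + 8.96]·578.7 = 5931 Pa.
ΔP = 5931 Pa = 5.93 kPa.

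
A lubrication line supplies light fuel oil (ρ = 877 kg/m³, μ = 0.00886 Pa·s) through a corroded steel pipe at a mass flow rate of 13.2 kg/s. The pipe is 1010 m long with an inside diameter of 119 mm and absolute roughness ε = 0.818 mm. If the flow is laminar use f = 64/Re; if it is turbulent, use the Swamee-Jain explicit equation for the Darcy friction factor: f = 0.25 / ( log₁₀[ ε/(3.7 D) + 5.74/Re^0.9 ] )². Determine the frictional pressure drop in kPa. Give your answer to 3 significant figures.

ΔP ≈ 262 kPa

A = πD²/4 = π(0.119)²/4 = 0.01112 m²; mean velocity V = ṁ/(ρA) = 13.2/(877 · 0.01112) = 1.353 m/s.
Reynolds number Re = ρVD/μ = 877 · 1.353 · 0.119 / 0.00886 = 1.594e+04.
Re > 4000 → turbulent. Relative roughness ε/D = 0.000818/0.119 = 0.00687. Swamee-Jain: f = 0.25/(log₁₀[0.00687/3.7 + 5.74/1.594e+04^0.9])² = 0.25/(log₁₀[0.00186 + 0.000948])² = 0.25/(-2.552)² = 0.03839.
Darcy-Weisbach: ΔP = f(L/D)(ρV²/2) = 0.03839·(1010/0.119)·(877·1.353²/2) = 0.03839·8487·803.1 = 2.616e+05 Pa.
ΔP = 2.616e+05 Pa = 262 kPa.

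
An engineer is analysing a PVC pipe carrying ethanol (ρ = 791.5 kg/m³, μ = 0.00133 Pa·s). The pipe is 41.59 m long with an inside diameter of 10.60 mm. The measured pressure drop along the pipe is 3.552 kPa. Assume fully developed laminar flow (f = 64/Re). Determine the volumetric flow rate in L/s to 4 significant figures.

Q ≈ 0.01990 L/s

For laminar flow, f = 64/Re with Re = ρVD/μ, so Darcy-Weisbach reduces to ΔP = 32μLV/D². Solving for V: V = ΔP·D²/(32μL) = 3552·(0.0106)²/(32·0.00133·41.59) = 0.2255 m/s.
Check: Re = ρVD/μ = 791.5·0.2255·0.0106/0.00133 = 1422 < 2300, so the laminar assumption holds.
Q = V·A = 0.2255·(π/4·0.0106²) = 1.99e-05 m³/s = 0.01990 L/s.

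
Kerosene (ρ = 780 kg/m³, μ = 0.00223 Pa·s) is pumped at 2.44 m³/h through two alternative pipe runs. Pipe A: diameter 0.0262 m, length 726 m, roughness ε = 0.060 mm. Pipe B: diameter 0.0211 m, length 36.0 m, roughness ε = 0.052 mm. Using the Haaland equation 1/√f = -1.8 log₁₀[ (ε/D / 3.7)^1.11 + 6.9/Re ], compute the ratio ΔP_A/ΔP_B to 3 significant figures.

ΔP_A/ΔP_B ≈ 7.05

Pipe A: V = Q/A = 0.0006778/0.0005391 = 1.257 m/s; Re = 1.152e+04; ε/D = 0.00229; Haaland → f = 0.03299; ΔP_A = f(L/D)(ρV²/2) = 5.635e+05 Pa.
Pipe B: V = Q/A = 0.0006778/0.0003497 = 1.938 m/s; Re = 1.431e+04; ε/D = 0.00246; Haaland → f = 0.03196; ΔP_B = f(L/D)(ρV²/2) = 7.989e+04 Pa.
ΔP_A/ΔP_B = 5.635e+05/7.989e+04 = 7.05.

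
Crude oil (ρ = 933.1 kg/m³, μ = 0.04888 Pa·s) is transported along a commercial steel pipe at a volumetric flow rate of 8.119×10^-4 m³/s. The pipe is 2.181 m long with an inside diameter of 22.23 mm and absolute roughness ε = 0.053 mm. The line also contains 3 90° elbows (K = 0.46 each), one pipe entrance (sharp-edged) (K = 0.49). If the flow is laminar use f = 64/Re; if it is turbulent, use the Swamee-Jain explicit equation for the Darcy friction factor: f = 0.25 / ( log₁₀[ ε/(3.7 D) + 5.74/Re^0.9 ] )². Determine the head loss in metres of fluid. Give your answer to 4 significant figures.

Cross-sectional area A = πD²/4 = π(0.02223)²/4 = 0.0003881 m²; mean velocity V = Q/A = 0.0008119/0.0003881 = 2.092 m/s.
Reynolds number Re = ρVD/μ = 933.1 · 2.092 · 0.02223 / 0.0489 = 887.7.
Re < 2300 → laminar flow, so f = 64/Re = 64/887.7 = 0.0721 (the turbulent correlation is not needed).
Total minor-loss coefficient ΣK = 3·0.46 + 1·0.49 = 1.87.
ΔP = [f·L/D + ΣK]·(ρV²/2) = [0.0721·2.181/0.02223 + 1.87]·(933.1·2.092²/2) = [7.073 + 1.87]·2042 = 1.826e+04 Pa.
Head loss h_f = ΔP/(ρg) = 1.826e+04/(933.1·9.81) = 1.995 m.

h_f ≈ 1.995 m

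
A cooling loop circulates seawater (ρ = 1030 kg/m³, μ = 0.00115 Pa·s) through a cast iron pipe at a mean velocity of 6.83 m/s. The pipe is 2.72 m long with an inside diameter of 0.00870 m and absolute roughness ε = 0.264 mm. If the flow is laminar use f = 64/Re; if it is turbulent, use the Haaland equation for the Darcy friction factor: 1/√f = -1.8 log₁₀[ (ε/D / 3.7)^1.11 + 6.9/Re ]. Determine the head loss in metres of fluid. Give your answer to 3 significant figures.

h_f ≈ 43.2 m

Reynolds number Re = ρVD/μ = 1030 · 6.83 · 0.0087 / 0.00115 = 5.322e+04.
Re > 4000 → turbulent. Relative roughness ε/D = 0.000264/0.0087 = 0.0303. Haaland: 1/√f = -1.8 log₁₀[(0.0303/3.7)^1.11 + 6.9/5.322e+04] = -1.8 log₁₀[0.00484 + 0.00013] = 4.147, so f = 0.05814.
Darcy-Weisbach: ΔP = f(L/D)(ρV²/2) = 0.05814·(2.72/0.0087)·(1030·6.83²/2) = 0.05814·312.6·2.402e+04 = 4.367e+05 Pa.
Head loss h_f = ΔP/(ρg) = 4.367e+05/(1030·9.81) = 43.2 m.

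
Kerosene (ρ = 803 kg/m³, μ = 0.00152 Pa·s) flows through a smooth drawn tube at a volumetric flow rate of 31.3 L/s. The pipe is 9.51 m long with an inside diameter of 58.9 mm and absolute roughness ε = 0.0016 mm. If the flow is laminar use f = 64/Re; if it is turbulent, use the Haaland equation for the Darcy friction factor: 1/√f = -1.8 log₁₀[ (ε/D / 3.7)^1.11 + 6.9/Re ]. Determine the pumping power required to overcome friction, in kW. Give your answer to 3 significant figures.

P ≈ 3.79 kW

Q = 31.3 L/s = 31.3/1000 = 0.0313 m³/s.
Cross-sectional area A = πD²/4 = π(0.0589)²/4 = 0.002725 m²; mean velocity V = Q/A = 0.0313/0.002725 = 11.49 m/s.
Reynolds number Re = ρVD/μ = 803 · 11.49 · 0.0589 / 0.00152 = 3.574e+05.
Re > 4000 → turbulent. Relative roughness ε/D = 1.6e-06/0.0589 = 2.72e-05. Haaland: 1/√f = -1.8 log₁₀[(2.72e-05/3.7)^1.11 + 6.9/3.574e+05] = -1.8 log₁₀[2e-06 + 1.93e-05] = 8.409, so f = 0.01414.
Darcy-Weisbach: ΔP = f(L/D)(ρV²/2) = 0.01414·(9.51/0.0589)·(803·11.49²/2) = 0.01414·161.5·5.298e+04 = 1.21e+05 Pa.
Pumping power P = QΔP = 0.0313·1.21e+05 = 3787 W = 3.79 kW.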